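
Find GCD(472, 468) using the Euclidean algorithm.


472 = 1 * 468 + 4
468 = 117 * 4 + 0
GCD = 4


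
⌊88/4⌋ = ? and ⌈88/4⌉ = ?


88/4 = 22.0000
floor = 22
ceil = 22

floor = 22, ceil = 22


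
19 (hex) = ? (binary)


19 (base 16) = 25 (decimal)
25 (decimal) = 11001 (base 2)


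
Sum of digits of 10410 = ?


1 + 0 + 4 + 1 + 0 = 6


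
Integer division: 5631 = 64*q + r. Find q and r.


5631 = 64 * 87 + 63
Check: 5568 + 63 = 5631

q = 87, r = 63


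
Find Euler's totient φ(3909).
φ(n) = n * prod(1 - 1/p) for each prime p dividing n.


3909 = 3 × 1303
Prime factors: 3, 1303
φ(3909) = 3909 × (1-1/3) × (1-1/1303)
= 3909 × 2/3 × 1302/1303 = 2604

φ(3909) = 2604


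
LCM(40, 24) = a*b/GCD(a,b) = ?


GCD(40, 24) = 8
LCM = 40*24/8 = 960/8 = 120

LCM = 120


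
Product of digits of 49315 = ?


4 × 9 × 3 × 1 × 5 = 540


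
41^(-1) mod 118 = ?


Use the extended Euclidean algorithm on (118, 41); each row r = 118*s + 41*t:
r=118, s=1, t=0
r=41, s=0, t=1
q=2: r=36, s=1, t=-2   [118*(1) + 41*(-2) = 36]
q=1: r=5, s=-1, t=3   [118*(-1) + 41*(3) = 5]
q=7: r=1, s=8, t=-23   [118*(8) + 41*(-23) = 1]
q=5: r=0, s=-41, t=118   [118*(-41) + 41*(118) = 0]
GCD = 1 with t = -23, so 41*(-23) ≡ 1 (mod 118)
Inverse = -23 mod 118 = 95
Check: 41 * 95 = 3895 ≡ 1 (mod 118)

41^(-1) ≡ 95 (mod 118)


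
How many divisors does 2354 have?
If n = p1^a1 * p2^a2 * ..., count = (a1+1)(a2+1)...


2354 = 2^1 × 11^1 × 107^1
d(2354) = (1+1) × (1+1) × (1+1) = 8

8 divisors


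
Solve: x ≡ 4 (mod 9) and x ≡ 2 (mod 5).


M = 9*5 = 45
M1 = M/9 = 5, M2 = M/5 = 9
M1^(-1) mod 9 = 2, M2^(-1) mod 5 = 4
x = 4*5*2 + 2*9*4 = 112
112 mod 45 = 22
Check: 22 mod 9 = 4 ✓, 22 mod 5 = 2 ✓

x ≡ 22 (mod 45)


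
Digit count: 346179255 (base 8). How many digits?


346179255 in base 8 = 2450443267
Number of digits = 10

10 digits (base 8)


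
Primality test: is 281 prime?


Check divisors up to sqrt(281) = 16.7631
No divisors found.
281 is prime.

Yes, 281 is prime


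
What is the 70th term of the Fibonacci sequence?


Sequence: 1, 1, 2, 3, 5, 8, 13, 21, 34, 55, 89, 144, 233, 377, 610, 987, 1597, 2584, 4181, 6765, 10946, 17711, 28657, 46368, 75025, 121393, 196418, 317811, 514229, 832040, 1346269, 2178309, 3524578, 5702887, 9227465, 14930352, 24157817, 39088169, 63245986, 102334155, 165580141, 267914296, 433494437, 701408733, 1134903170, 1836311903, 2971215073, 4807526976, 7778742049, 12586269025, 20365011074, 32951280099, 53316291173, 86267571272, 139583862445, 225851433717, 365435296162, 591286729879, 956722026041, 1548008755920, 2504730781961, 4052739537881, 6557470319842, 10610209857723, 17167680177565, 27777890035288, 44945570212853, 72723460248141, 117669030460994, 190392490709135
F(70) = 190392490709135


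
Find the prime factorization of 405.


405 / 3 = 135
135 / 3 = 45
45 / 3 = 15
15 / 3 = 5
5 / 5 = 1
405 = 3^4 × 5


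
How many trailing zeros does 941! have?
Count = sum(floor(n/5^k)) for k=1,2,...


floor(941/5) = 188
floor(941/25) = 37
floor(941/125) = 7
floor(941/625) = 1
Total = 233

233 trailing zeros


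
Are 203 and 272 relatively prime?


Euclidean algorithm:
272 = 1 * 203 + 69
203 = 2 * 69 + 65
69 = 1 * 65 + 4
65 = 16 * 4 + 1
4 = 4 * 1 + 0
GCD(203, 272) = 1

Yes, coprime (GCD = 1)


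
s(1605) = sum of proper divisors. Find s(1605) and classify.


Proper divisors: 1, 3, 5, 15, 107, 321, 535
Sum = 1 + 3 + 5 + 15 + 107 + 321 + 535 = 987
987 < 1605 → deficient

s(1605) = 987 (deficient)


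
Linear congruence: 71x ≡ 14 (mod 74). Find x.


GCD(71, 74) = 1, unique solution
a^(-1) mod 74 = 49
x = 49 * 14 mod 74 = 20

x ≡ 20 (mod 74)


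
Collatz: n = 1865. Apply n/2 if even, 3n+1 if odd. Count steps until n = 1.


1865 → 5596 → 2798 → 1399 → 4198 → 2099 → 6298 → 3149 → 9448 → 4724 → 2362 → 1181 → 3544 → 1772 → 886 → 443 → 1330 → 665 → 1996 → 998 → 499 → 1498 → 749 → 2248 → 1124 → 562 → 281 → 844 → 422 → 211 → 634 → 317 → 952 → 476 → 238 → 119 → 358 → 179 → 538 → 269 → 808 → 404 → 202 → 101 → 304 → 152 → 76 → 38 → 19 → 58 → 29 → 88 → 44 → 22 → 11 → 34 → 17 → 52 → 26 → 13 → 40 → 20 → 10 → 5 → 16 → 8 → 4 → 2 → 1
Total steps = 68

68 steps


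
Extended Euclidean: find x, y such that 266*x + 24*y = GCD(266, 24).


Tabular extended Euclidean (each row: r = 266*s + 24*t):
r=266, s=1, t=0
r=24, s=0, t=1
q=11: r=2, s=1, t=-11   [266*(1) + 24*(-11) = 2]
q=12: r=0, s=-12, t=133   [266*(-12) + 24*(133) = 0]
GCD = 2; from the row with r=2: x=1, y=-11
Check: 266*(1) + 24*(-11) = 266 - 264 = 2

GCD = 2, x = 1, y = -11


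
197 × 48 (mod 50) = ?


197 × 48 = 9456
9456 mod 50 = 6


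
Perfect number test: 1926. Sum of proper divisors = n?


Proper divisors of 1926: 1, 2, 3, 6, 9, 18, 107, 214, 321, 642, 963
Sum = 1 + 2 + 3 + 6 + 9 + 18 + 107 + 214 + 321 + 642 + 963 = 2286

No, 1926 is not perfect (2286 ≠ 1926)


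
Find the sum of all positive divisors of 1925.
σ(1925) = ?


Divisors of 1925: 1, 5, 7, 11, 25, 35, 55, 77, 175, 275, 385, 1925
Sum = 1 + 5 + 7 + 11 + 25 + 35 + 55 + 77 + 175 + 275 + 385 + 1925 = 2976

σ(1925) = 2976


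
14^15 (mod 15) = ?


14^1 mod 15 = 14
14^2 mod 15 = 1
14^3 mod 15 = 14
14^4 mod 15 = 1
14^5 mod 15 = 14
14^6 mod 15 = 1
14^7 mod 15 = 14
14^8 mod 15 = 1
14^9 mod 15 = 14
14^10 mod 15 = 1
14^11 mod 15 = 14
14^12 mod 15 = 1
14^13 mod 15 = 14
14^14 mod 15 = 1
14^15 mod 15 = 14


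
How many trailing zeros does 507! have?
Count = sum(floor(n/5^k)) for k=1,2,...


floor(507/5) = 101
floor(507/25) = 20
floor(507/125) = 4
Total = 125

125 trailing zeros


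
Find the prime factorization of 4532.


4532 / 2 = 2266
2266 / 2 = 1133
1133 / 11 = 103
103 / 103 = 1
4532 = 2^2 × 11 × 103


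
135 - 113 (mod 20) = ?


135 - 113 = 22
22 mod 20 = 2


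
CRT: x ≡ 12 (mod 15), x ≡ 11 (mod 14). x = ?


M = 15*14 = 210
M1 = M/15 = 14, M2 = M/14 = 15
M1^(-1) mod 15 = 14, M2^(-1) mod 14 = 1
x = 12*14*14 + 11*15*1 = 2517
2517 mod 210 = 207
Check: 207 mod 15 = 12 ✓, 207 mod 14 = 11 ✓

x ≡ 207 (mod 210)


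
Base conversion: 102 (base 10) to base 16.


102 (base 10) = 102 (decimal)
102 (decimal) = 66 (base 16)


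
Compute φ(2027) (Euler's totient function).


2027 = 2027
Prime factors: 2027
φ(2027) = 2027 × (1-1/2027)
= 2027 × 2026/2027 = 2026

φ(2027) = 2026


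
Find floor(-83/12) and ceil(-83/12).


-83/12 = -6.9167
floor = -7
ceil = -6

floor = -7, ceil = -6


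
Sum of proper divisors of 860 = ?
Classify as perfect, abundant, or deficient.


Proper divisors: 1, 2, 4, 5, 10, 20, 43, 86, 172, 215, 430
Sum = 1 + 2 + 4 + 5 + 10 + 20 + 43 + 86 + 172 + 215 + 430 = 988
988 > 860 → abundant

s(860) = 988 (abundant)


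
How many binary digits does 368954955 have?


368954955 in base 2 = 10101111111011100111001001011
Number of digits = 29

29 digits (base 2)


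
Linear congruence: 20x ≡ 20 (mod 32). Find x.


GCD(20, 32) = 4 divides 20
Divide: 5x ≡ 5 (mod 8)
x ≡ 1 (mod 8)


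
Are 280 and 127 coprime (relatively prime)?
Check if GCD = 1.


Euclidean algorithm:
280 = 2 * 127 + 26
127 = 4 * 26 + 23
26 = 1 * 23 + 3
23 = 7 * 3 + 2
3 = 1 * 2 + 1
2 = 2 * 1 + 0
GCD(280, 127) = 1

Yes, coprime (GCD = 1)


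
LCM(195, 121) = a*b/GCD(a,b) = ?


GCD(195, 121) = 1
LCM = 195*121/1 = 23595/1 = 23595

LCM = 23595


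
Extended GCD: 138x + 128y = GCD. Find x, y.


Tabular extended Euclidean (each row: r = 138*s + 128*t):
r=138, s=1, t=0
r=128, s=0, t=1
q=1: r=10, s=1, t=-1   [138*(1) + 128*(-1) = 10]
q=12: r=8, s=-12, t=13   [138*(-12) + 128*(13) = 8]
q=1: r=2, s=13, t=-14   [138*(13) + 128*(-14) = 2]
q=4: r=0, s=-64, t=69   [138*(-64) + 128*(69) = 0]
GCD = 2; from the row with r=2: x=13, y=-14
Check: 138*(13) + 128*(-14) = 1794 - 1792 = 2

GCD = 2, x = 13, y = -14


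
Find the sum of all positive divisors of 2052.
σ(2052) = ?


Divisors of 2052: 1, 2, 3, 4, 6, 9, 12, 18, 19, 27, 36, 38, 54, 57, 76, 108, 114, 171, 228, 342, 513, 684, 1026, 2052
Sum = 1 + 2 + 3 + 4 + 6 + 9 + 12 + 18 + 19 + 27 + 36 + 38 + 54 + 57 + 76 + 108 + 114 + 171 + 228 + 342 + 513 + 684 + 1026 + 2052 = 5600

σ(2052) = 5600


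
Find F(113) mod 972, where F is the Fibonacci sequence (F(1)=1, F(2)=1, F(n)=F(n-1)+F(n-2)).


F(k) mod 972 for k=1..113:
1, 1, 2, 3, 5, 8, 13, 21, 34, 55, 89, 144, 233, 377, 610, 15, 625, 640, 293, 933, 254, 215, 469, 684, 181, 865, 74, 939, 41, 8, 49, 57, 106, 163, 269, 432, 701, 161, 862, 51, 913, 964, 905, 897, 830, 755, 613, 396, 37, 433, 470, 903, 401, 332, 733, 93, 826, 919, 773, 720, 521, 269, 790, 87, 877, 964, 869, 861, 758, 647, 433, 108, 541, 649, 218, 867, 113, 8, 121, 129, 250, 379, 629, 36, 665, 701, 394, 123, 517, 640, 185, 825, 38, 863, 901, 792, 721, 541, 290, 831, 149, 8, 157, 165, 322, 487, 809, 324, 161, 485, 646, 159, 805
F(113) mod 972 = 805


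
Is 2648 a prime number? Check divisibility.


2648 / 2 = 1324 (exact division)
2648 is NOT prime.

No, 2648 is not prime


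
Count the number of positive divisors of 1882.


1882 = 2^1 × 941^1
d(1882) = (1+1) × (1+1) = 4

4 divisors


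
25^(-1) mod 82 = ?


Use the extended Euclidean algorithm on (82, 25); each row r = 82*s + 25*t:
r=82, s=1, t=0
r=25, s=0, t=1
q=3: r=7, s=1, t=-3   [82*(1) + 25*(-3) = 7]
q=3: r=4, s=-3, t=10   [82*(-3) + 25*(10) = 4]
q=1: r=3, s=4, t=-13   [82*(4) + 25*(-13) = 3]
q=1: r=1, s=-7, t=23   [82*(-7) + 25*(23) = 1]
q=3: r=0, s=25, t=-82   [82*(25) + 25*(-82) = 0]
GCD = 1 with t = 23, so 25*(23) ≡ 1 (mod 82)
Inverse = 23 mod 82 = 23
Check: 25 * 23 = 575 ≡ 1 (mod 82)

25^(-1) ≡ 23 (mod 82)


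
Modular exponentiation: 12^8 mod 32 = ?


12^1 mod 32 = 12
12^2 mod 32 = 16
12^3 mod 32 = 0
12^4 mod 32 = 0
12^5 mod 32 = 0
12^6 mod 32 = 0
12^7 mod 32 = 0
12^8 mod 32 = 0


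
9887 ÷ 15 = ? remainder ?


9887 = 15 * 659 + 2
Check: 9885 + 2 = 9887

q = 659, r = 2


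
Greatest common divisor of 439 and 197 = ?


439 = 2 * 197 + 45
197 = 4 * 45 + 17
45 = 2 * 17 + 11
17 = 1 * 11 + 6
11 = 1 * 6 + 5
6 = 1 * 5 + 1
5 = 5 * 1 + 0
GCD = 1


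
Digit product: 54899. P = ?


5 × 4 × 8 × 9 × 9 = 12960


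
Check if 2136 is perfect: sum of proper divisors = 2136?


Proper divisors of 2136: 1, 2, 3, 4, 6, 8, 12, 24, 89, 178, 267, 356, 534, 712, 1068
Sum = 1 + 2 + 3 + 4 + 6 + 8 + 12 + 24 + 89 + 178 + 267 + 356 + 534 + 712 + 1068 = 3264

No, 2136 is not perfect (3264 ≠ 2136)


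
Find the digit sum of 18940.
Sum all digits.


1 + 8 + 9 + 4 + 0 = 22


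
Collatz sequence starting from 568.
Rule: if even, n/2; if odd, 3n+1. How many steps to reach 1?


568 → 284 → 142 → 71 → 214 → 107 → 322 → 161 → 484 → 242 → 121 → 364 → 182 → 91 → 274 → 137 → 412 → 206 → 103 → 310 → 155 → 466 → 233 → 700 → 350 → 175 → 526 → 263 → 790 → 395 → 1186 → 593 → 1780 → 890 → 445 → 1336 → 668 → 334 → 167 → 502 → 251 → 754 → 377 → 1132 → 566 → 283 → 850 → 425 → 1276 → 638 → 319 → 958 → 479 → 1438 → 719 → 2158 → 1079 → 3238 → 1619 → 4858 → 2429 → 7288 → 3644 → 1822 → 911 → 2734 → 1367 → 4102 → 2051 → 6154 → 3077 → 9232 → 4616 → 2308 → 1154 → 577 → 1732 → 866 → 433 → 1300 → 650 → 325 → 976 → 488 → 244 → 122 → 61 → 184 → 92 → 46 → 23 → 70 → 35 → 106 → 53 → 160 → 80 → 40 → 20 → 10 → 5 → 16 → 8 → 4 → 2 → 1
Total steps = 105

105 steps


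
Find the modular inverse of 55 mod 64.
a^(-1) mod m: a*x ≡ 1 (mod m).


Use the extended Euclidean algorithm on (64, 55); each row r = 64*s + 55*t:
r=64, s=1, t=0
r=55, s=0, t=1
q=1: r=9, s=1, t=-1   [64*(1) + 55*(-1) = 9]
q=6: r=1, s=-6, t=7   [64*(-6) + 55*(7) = 1]
q=9: r=0, s=55, t=-64   [64*(55) + 55*(-64) = 0]
GCD = 1 with t = 7, so 55*(7) ≡ 1 (mod 64)
Inverse = 7 mod 64 = 7
Check: 55 * 7 = 385 ≡ 1 (mod 64)

55^(-1) ≡ 7 (mod 64)


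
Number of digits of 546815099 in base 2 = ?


546815099 in base 2 = 100000100101111011110001111011
Number of digits = 30

30 digits (base 2)


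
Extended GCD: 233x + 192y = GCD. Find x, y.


Tabular extended Euclidean (each row: r = 233*s + 192*t):
r=233, s=1, t=0
r=192, s=0, t=1
q=1: r=41, s=1, t=-1   [233*(1) + 192*(-1) = 41]
q=4: r=28, s=-4, t=5   [233*(-4) + 192*(5) = 28]
q=1: r=13, s=5, t=-6   [233*(5) + 192*(-6) = 13]
q=2: r=2, s=-14, t=17   [233*(-14) + 192*(17) = 2]
q=6: r=1, s=89, t=-108   [233*(89) + 192*(-108) = 1]
q=2: r=0, s=-192, t=233   [233*(-192) + 192*(233) = 0]
GCD = 1; from the row with r=1: x=89, y=-108
Check: 233*(89) + 192*(-108) = 20737 - 20736 = 1

GCD = 1, x = 89, y = -108


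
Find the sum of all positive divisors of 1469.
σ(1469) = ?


Divisors of 1469: 1, 13, 113, 1469
Sum = 1 + 13 + 113 + 1469 = 1596

σ(1469) = 1596


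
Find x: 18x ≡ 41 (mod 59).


GCD(18, 59) = 1, unique solution
a^(-1) mod 59 = 23
x = 23 * 41 mod 59 = 58

x ≡ 58 (mod 59)


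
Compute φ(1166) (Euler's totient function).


1166 = 2 × 11 × 53
Prime factors: 2, 11, 53
φ(1166) = 1166 × (1-1/2) × (1-1/11) × (1-1/53)
= 1166 × 1/2 × 10/11 × 52/53 = 520

φ(1166) = 520


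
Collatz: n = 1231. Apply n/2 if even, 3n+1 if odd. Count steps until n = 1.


1231 → 3694 → 1847 → 5542 → 2771 → 8314 → 4157 → 12472 → 6236 → 3118 → 1559 → 4678 → 2339 → 7018 → 3509 → 10528 → 5264 → 2632 → 1316 → 658 → 329 → 988 → 494 → 247 → 742 → 371 → 1114 → 557 → 1672 → 836 → 418 → 209 → 628 → 314 → 157 → 472 → 236 → 118 → 59 → 178 → 89 → 268 → 134 → 67 → 202 → 101 → 304 → 152 → 76 → 38 → 19 → 58 → 29 → 88 → 44 → 22 → 11 → 34 → 17 → 52 → 26 → 13 → 40 → 20 → 10 → 5 → 16 → 8 → 4 → 2 → 1
Total steps = 70

70 steps


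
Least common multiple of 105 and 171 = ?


GCD(105, 171) = 3
LCM = 105*171/3 = 17955/3 = 5985

LCM = 5985


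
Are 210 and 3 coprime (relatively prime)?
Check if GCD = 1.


Euclidean algorithm:
210 = 70 * 3 + 0
GCD(210, 3) = 3

No, not coprime (GCD = 3)


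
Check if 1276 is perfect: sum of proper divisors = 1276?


Proper divisors of 1276: 1, 2, 4, 11, 22, 29, 44, 58, 116, 319, 638
Sum = 1 + 2 + 4 + 11 + 22 + 29 + 44 + 58 + 116 + 319 + 638 = 1244

No, 1276 is not perfect (1244 ≠ 1276)


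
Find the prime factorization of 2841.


2841 / 3 = 947
947 / 947 = 1
2841 = 3 × 947


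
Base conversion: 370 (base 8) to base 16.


370 (base 8) = 248 (decimal)
248 (decimal) = F8 (base 16)


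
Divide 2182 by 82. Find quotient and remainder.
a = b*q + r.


2182 = 82 * 26 + 50
Check: 2132 + 50 = 2182

q = 26, r = 50


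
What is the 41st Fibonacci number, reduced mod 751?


F(k) mod 751 for k=1..41:
1, 1, 2, 3, 5, 8, 13, 21, 34, 55, 89, 144, 233, 377, 610, 236, 95, 331, 426, 6, 432, 438, 119, 557, 676, 482, 407, 138, 545, 683, 477, 409, 135, 544, 679, 472, 400, 121, 521, 642, 412
F(41) mod 751 = 412


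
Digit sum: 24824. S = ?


2 + 4 + 8 + 2 + 4 = 20


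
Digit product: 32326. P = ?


3 × 2 × 3 × 2 × 6 = 216


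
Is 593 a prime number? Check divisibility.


Check divisors up to sqrt(593) = 24.3516
No divisors found.
593 is prime.

Yes, 593 is prime


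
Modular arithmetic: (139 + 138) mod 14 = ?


139 + 138 = 277
277 mod 14 = 11


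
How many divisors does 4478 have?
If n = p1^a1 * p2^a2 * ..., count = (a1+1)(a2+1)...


4478 = 2^1 × 2239^1
d(4478) = (1+1) × (1+1) = 4

4 divisors


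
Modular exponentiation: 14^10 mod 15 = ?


14^1 mod 15 = 14
14^2 mod 15 = 1
14^3 mod 15 = 14
14^4 mod 15 = 1
14^5 mod 15 = 14
14^6 mod 15 = 1
14^7 mod 15 = 14
14^8 mod 15 = 1
14^9 mod 15 = 14
14^10 mod 15 = 1


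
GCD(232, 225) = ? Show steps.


232 = 1 * 225 + 7
225 = 32 * 7 + 1
7 = 7 * 1 + 0
GCD = 1


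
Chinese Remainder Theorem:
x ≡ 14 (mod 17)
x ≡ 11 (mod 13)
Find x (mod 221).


M = 17*13 = 221
M1 = M/17 = 13, M2 = M/13 = 17
M1^(-1) mod 17 = 4, M2^(-1) mod 13 = 10
x = 14*13*4 + 11*17*10 = 2598
2598 mod 221 = 167
Check: 167 mod 17 = 14 ✓, 167 mod 13 = 11 ✓

x ≡ 167 (mod 221)


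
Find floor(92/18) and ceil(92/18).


92/18 = 5.1111
floor = 5
ceil = 6

floor = 5, ceil = 6


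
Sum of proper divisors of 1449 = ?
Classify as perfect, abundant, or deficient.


Proper divisors: 1, 3, 7, 9, 21, 23, 63, 69, 161, 207, 483
Sum = 1 + 3 + 7 + 9 + 21 + 23 + 63 + 69 + 161 + 207 + 483 = 1047
1047 < 1449 → deficient

s(1449) = 1047 (deficient)


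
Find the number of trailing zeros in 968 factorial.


floor(968/5) = 193
floor(968/25) = 38
floor(968/125) = 7
floor(968/625) = 1
Total = 239

239 trailing zeros


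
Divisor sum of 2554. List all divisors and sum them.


Divisors of 2554: 1, 2, 1277, 2554
Sum = 1 + 2 + 1277 + 2554 = 3834

σ(2554) = 3834


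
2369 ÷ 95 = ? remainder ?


2369 = 95 * 24 + 89
Check: 2280 + 89 = 2369

q = 24, r = 89


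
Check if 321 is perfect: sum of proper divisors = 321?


Proper divisors of 321: 1, 3, 107
Sum = 1 + 3 + 107 = 111

No, 321 is not perfect (111 ≠ 321)


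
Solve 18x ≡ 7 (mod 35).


GCD(18, 35) = 1, unique solution
a^(-1) mod 35 = 2
x = 2 * 7 mod 35 = 14

x ≡ 14 (mod 35)


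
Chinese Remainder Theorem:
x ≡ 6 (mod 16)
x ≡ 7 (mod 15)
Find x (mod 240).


M = 16*15 = 240
M1 = M/16 = 15, M2 = M/15 = 16
M1^(-1) mod 16 = 15, M2^(-1) mod 15 = 1
x = 6*15*15 + 7*16*1 = 1462
1462 mod 240 = 22
Check: 22 mod 16 = 6 ✓, 22 mod 15 = 7 ✓

x ≡ 22 (mod 240)


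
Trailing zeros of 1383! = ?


floor(1383/5) = 276
floor(1383/25) = 55
floor(1383/125) = 11
floor(1383/625) = 2
Total = 344

344 trailing zeros


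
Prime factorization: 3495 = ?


3495 / 3 = 1165
1165 / 5 = 233
233 / 233 = 1
3495 = 3 × 5 × 233


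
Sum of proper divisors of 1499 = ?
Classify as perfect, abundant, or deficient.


Proper divisors: 1
Sum = 1 = 1
1 < 1499 → deficient

s(1499) = 1 (deficient)


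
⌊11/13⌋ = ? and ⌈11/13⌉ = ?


11/13 = 0.8462
floor = 0
ceil = 1

floor = 0, ceil = 1


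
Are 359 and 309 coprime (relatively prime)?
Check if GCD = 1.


Euclidean algorithm:
359 = 1 * 309 + 50
309 = 6 * 50 + 9
50 = 5 * 9 + 5
9 = 1 * 5 + 4
5 = 1 * 4 + 1
4 = 4 * 1 + 0
GCD(359, 309) = 1

Yes, coprime (GCD = 1)


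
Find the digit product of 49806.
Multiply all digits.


4 × 9 × 8 × 0 × 6 = 0


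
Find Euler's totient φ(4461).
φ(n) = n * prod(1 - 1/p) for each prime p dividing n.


4461 = 3 × 1487
Prime factors: 3, 1487
φ(4461) = 4461 × (1-1/3) × (1-1/1487)
= 4461 × 2/3 × 1486/1487 = 2972

φ(4461) = 2972


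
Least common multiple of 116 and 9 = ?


GCD(116, 9) = 1
LCM = 116*9/1 = 1044/1 = 1044

LCM = 1044


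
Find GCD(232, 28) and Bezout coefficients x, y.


Tabular extended Euclidean (each row: r = 232*s + 28*t):
r=232, s=1, t=0
r=28, s=0, t=1
q=8: r=8, s=1, t=-8   [232*(1) + 28*(-8) = 8]
q=3: r=4, s=-3, t=25   [232*(-3) + 28*(25) = 4]
q=2: r=0, s=7, t=-58   [232*(7) + 28*(-58) = 0]
GCD = 4; from the row with r=4: x=-3, y=25
Check: 232*(-3) + 28*(25) = -696 + 700 = 4

GCD = 4, x = -3, y = 25


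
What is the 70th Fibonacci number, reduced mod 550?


F(k) mod 550 for k=1..70:
1, 1, 2, 3, 5, 8, 13, 21, 34, 55, 89, 144, 233, 377, 60, 437, 497, 384, 331, 165, 496, 111, 57, 168, 225, 393, 68, 461, 529, 440, 419, 309, 178, 487, 115, 52, 167, 219, 386, 55, 441, 496, 387, 333, 170, 503, 123, 76, 199, 275, 474, 199, 123, 322, 445, 217, 112, 329, 441, 220, 111, 331, 442, 223, 115, 338, 453, 241, 144, 385
F(70) mod 550 = 385


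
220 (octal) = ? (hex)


220 (base 8) = 144 (decimal)
144 (decimal) = 90 (base 16)


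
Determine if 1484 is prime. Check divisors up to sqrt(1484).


1484 / 2 = 742 (exact division)
1484 is NOT prime.

No, 1484 is not prime


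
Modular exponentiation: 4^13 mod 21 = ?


4^1 mod 21 = 4
4^2 mod 21 = 16
4^3 mod 21 = 1
4^4 mod 21 = 4
4^5 mod 21 = 16
4^6 mod 21 = 1
4^7 mod 21 = 4
4^8 mod 21 = 16
4^9 mod 21 = 1
4^10 mod 21 = 4
4^11 mod 21 = 16
4^12 mod 21 = 1
4^13 mod 21 = 4


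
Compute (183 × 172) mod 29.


183 × 172 = 31476
31476 mod 29 = 11


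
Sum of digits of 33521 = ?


3 + 3 + 5 + 2 + 1 = 14


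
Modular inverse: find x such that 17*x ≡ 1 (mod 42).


Use the extended Euclidean algorithm on (42, 17); each row r = 42*s + 17*t:
r=42, s=1, t=0
r=17, s=0, t=1
q=2: r=8, s=1, t=-2   [42*(1) + 17*(-2) = 8]
q=2: r=1, s=-2, t=5   [42*(-2) + 17*(5) = 1]
q=8: r=0, s=17, t=-42   [42*(17) + 17*(-42) = 0]
GCD = 1 with t = 5, so 17*(5) ≡ 1 (mod 42)
Inverse = 5 mod 42 = 5
Check: 17 * 5 = 85 ≡ 1 (mod 42)

17^(-1) ≡ 5 (mod 42)


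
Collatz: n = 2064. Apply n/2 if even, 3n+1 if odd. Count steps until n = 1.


2064 → 1032 → 516 → 258 → 129 → 388 → 194 → 97 → 292 → 146 → 73 → 220 → 110 → 55 → 166 → 83 → 250 → 125 → 376 → 188 → 94 → 47 → 142 → 71 → 214 → 107 → 322 → 161 → 484 → 242 → 121 → 364 → 182 → 91 → 274 → 137 → 412 → 206 → 103 → 310 → 155 → 466 → 233 → 700 → 350 → 175 → 526 → 263 → 790 → 395 → 1186 → 593 → 1780 → 890 → 445 → 1336 → 668 → 334 → 167 → 502 → 251 → 754 → 377 → 1132 → 566 → 283 → 850 → 425 → 1276 → 638 → 319 → 958 → 479 → 1438 → 719 → 2158 → 1079 → 3238 → 1619 → 4858 → 2429 → 7288 → 3644 → 1822 → 911 → 2734 → 1367 → 4102 → 2051 → 6154 → 3077 → 9232 → 4616 → 2308 → 1154 → 577 → 1732 → 866 → 433 → 1300 → 650 → 325 → 976 → 488 → 244 → 122 → 61 → 184 → 92 → 46 → 23 → 70 → 35 → 106 → 53 → 160 → 80 → 40 → 20 → 10 → 5 → 16 → 8 → 4 → 2 → 1
Total steps = 125

125 steps


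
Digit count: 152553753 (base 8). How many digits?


152553753 in base 8 = 1105744431
Number of digits = 10

10 digits (base 8)


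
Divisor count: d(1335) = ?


1335 = 3^1 × 5^1 × 89^1
d(1335) = (1+1) × (1+1) × (1+1) = 8

8 divisors


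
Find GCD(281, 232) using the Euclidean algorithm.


281 = 1 * 232 + 49
232 = 4 * 49 + 36
49 = 1 * 36 + 13
36 = 2 * 13 + 10
13 = 1 * 10 + 3
10 = 3 * 3 + 1
3 = 3 * 1 + 0
GCD = 1


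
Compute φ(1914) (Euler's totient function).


1914 = 2 × 3 × 11 × 29
Prime factors: 2, 3, 11, 29
φ(1914) = 1914 × (1-1/2) × (1-1/3) × (1-1/11) × (1-1/29)
= 1914 × 1/2 × 2/3 × 10/11 × 28/29 = 560

φ(1914) = 560


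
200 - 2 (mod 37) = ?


200 - 2 = 198
198 mod 37 = 13


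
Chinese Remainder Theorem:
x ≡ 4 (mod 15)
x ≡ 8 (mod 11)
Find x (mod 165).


M = 15*11 = 165
M1 = M/15 = 11, M2 = M/11 = 15
M1^(-1) mod 15 = 11, M2^(-1) mod 11 = 3
x = 4*11*11 + 8*15*3 = 844
844 mod 165 = 19
Check: 19 mod 15 = 4 ✓, 19 mod 11 = 8 ✓

x ≡ 19 (mod 165)


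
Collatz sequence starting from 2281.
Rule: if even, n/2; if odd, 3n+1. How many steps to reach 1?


2281 → 6844 → 3422 → 1711 → 5134 → 2567 → 7702 → 3851 → 11554 → 5777 → 17332 → 8666 → 4333 → 13000 → 6500 → 3250 → 1625 → 4876 → 2438 → 1219 → 3658 → 1829 → 5488 → 2744 → 1372 → 686 → 343 → 1030 → 515 → 1546 → 773 → 2320 → 1160 → 580 → 290 → 145 → 436 → 218 → 109 → 328 → 164 → 82 → 41 → 124 → 62 → 31 → 94 → 47 → 142 → 71 → 214 → 107 → 322 → 161 → 484 → 242 → 121 → 364 → 182 → 91 → 274 → 137 → 412 → 206 → 103 → 310 → 155 → 466 → 233 → 700 → 350 → 175 → 526 → 263 → 790 → 395 → 1186 → 593 → 1780 → 890 → 445 → 1336 → 668 → 334 → 167 → 502 → 251 → 754 → 377 → 1132 → 566 → 283 → 850 → 425 → 1276 → 638 → 319 → 958 → 479 → 1438 → 719 → 2158 → 1079 → 3238 → 1619 → 4858 → 2429 → 7288 → 3644 → 1822 → 911 → 2734 → 1367 → 4102 → 2051 → 6154 → 3077 → 9232 → 4616 → 2308 → 1154 → 577 → 1732 → 866 → 433 → 1300 → 650 → 325 → 976 → 488 → 244 → 122 → 61 → 184 → 92 → 46 → 23 → 70 → 35 → 106 → 53 → 160 → 80 → 40 → 20 → 10 → 5 → 16 → 8 → 4 → 2 → 1
Total steps = 151

151 steps


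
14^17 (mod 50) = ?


14^1 mod 50 = 14
14^2 mod 50 = 46
14^3 mod 50 = 44
14^4 mod 50 = 16
14^5 mod 50 = 24
14^6 mod 50 = 36
14^7 mod 50 = 4
14^8 mod 50 = 6
14^9 mod 50 = 34
14^10 mod 50 = 26
14^11 mod 50 = 14
14^12 mod 50 = 46
14^13 mod 50 = 44
14^14 mod 50 = 16
14^15 mod 50 = 24
14^16 mod 50 = 36
14^17 mod 50 = 4


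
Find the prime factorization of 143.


143 / 11 = 13
13 / 13 = 1
143 = 11 × 13


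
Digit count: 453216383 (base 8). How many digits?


453216383 in base 8 = 3300704177
Number of digits = 10

10 digits (base 8)


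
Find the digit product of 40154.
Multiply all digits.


4 × 0 × 1 × 5 × 4 = 0


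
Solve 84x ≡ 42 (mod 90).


GCD(84, 90) = 6 divides 42
Divide: 14x ≡ 7 (mod 15)
x ≡ 8 (mod 15)


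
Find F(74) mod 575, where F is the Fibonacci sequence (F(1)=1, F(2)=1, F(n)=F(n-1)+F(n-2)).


F(k) mod 575 for k=1..74:
1, 1, 2, 3, 5, 8, 13, 21, 34, 55, 89, 144, 233, 377, 35, 412, 447, 284, 156, 440, 21, 461, 482, 368, 275, 68, 343, 411, 179, 15, 194, 209, 403, 37, 440, 477, 342, 244, 11, 255, 266, 521, 212, 158, 370, 528, 323, 276, 24, 300, 324, 49, 373, 422, 220, 67, 287, 354, 66, 420, 486, 331, 242, 573, 240, 238, 478, 141, 44, 185, 229, 414, 68, 482
F(74) mod 575 = 482


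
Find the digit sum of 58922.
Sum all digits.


5 + 8 + 9 + 2 + 2 = 26


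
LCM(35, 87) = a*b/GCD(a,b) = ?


GCD(35, 87) = 1
LCM = 35*87/1 = 3045/1 = 3045

LCM = 3045


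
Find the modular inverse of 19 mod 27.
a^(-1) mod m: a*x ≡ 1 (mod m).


Use the extended Euclidean algorithm on (27, 19); each row r = 27*s + 19*t:
r=27, s=1, t=0
r=19, s=0, t=1
q=1: r=8, s=1, t=-1   [27*(1) + 19*(-1) = 8]
q=2: r=3, s=-2, t=3   [27*(-2) + 19*(3) = 3]
q=2: r=2, s=5, t=-7   [27*(5) + 19*(-7) = 2]
q=1: r=1, s=-7, t=10   [27*(-7) + 19*(10) = 1]
q=2: r=0, s=19, t=-27   [27*(19) + 19*(-27) = 0]
GCD = 1 with t = 10, so 19*(10) ≡ 1 (mod 27)
Inverse = 10 mod 27 = 10
Check: 19 * 10 = 190 ≡ 1 (mod 27)

19^(-1) ≡ 10 (mod 27)


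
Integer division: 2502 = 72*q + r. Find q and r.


2502 = 72 * 34 + 54
Check: 2448 + 54 = 2502

q = 34, r = 54


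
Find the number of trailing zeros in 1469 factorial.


floor(1469/5) = 293
floor(1469/25) = 58
floor(1469/125) = 11
floor(1469/625) = 2
Total = 364

364 trailing zeros


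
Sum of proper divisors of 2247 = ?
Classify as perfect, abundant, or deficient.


Proper divisors: 1, 3, 7, 21, 107, 321, 749
Sum = 1 + 3 + 7 + 21 + 107 + 321 + 749 = 1209
1209 < 2247 → deficient

s(2247) = 1209 (deficient)


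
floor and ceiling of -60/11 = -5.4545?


-60/11 = -5.4545
floor = -6
ceil = -5

floor = -6, ceil = -5


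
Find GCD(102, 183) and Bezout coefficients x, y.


Tabular extended Euclidean (each row: r = 102*s + 183*t):
r=102, s=1, t=0
r=183, s=0, t=1
q=0: r=102, s=1, t=0   [102*(1) + 183*(0) = 102]
q=1: r=81, s=-1, t=1   [102*(-1) + 183*(1) = 81]
q=1: r=21, s=2, t=-1   [102*(2) + 183*(-1) = 21]
q=3: r=18, s=-7, t=4   [102*(-7) + 183*(4) = 18]
q=1: r=3, s=9, t=-5   [102*(9) + 183*(-5) = 3]
q=6: r=0, s=-61, t=34   [102*(-61) + 183*(34) = 0]
GCD = 3; from the row with r=3: x=9, y=-5
Check: 102*(9) + 183*(-5) = 918 - 915 = 3

GCD = 3, x = 9, y = -5


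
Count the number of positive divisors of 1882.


1882 = 2^1 × 941^1
d(1882) = (1+1) × (1+1) = 4

4 divisors


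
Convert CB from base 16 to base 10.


CB (base 16) = 203 (decimal)
203 (decimal) = 203 (base 10)


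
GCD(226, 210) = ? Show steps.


226 = 1 * 210 + 16
210 = 13 * 16 + 2
16 = 8 * 2 + 0
GCD = 2


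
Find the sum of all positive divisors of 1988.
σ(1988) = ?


Divisors of 1988: 1, 2, 4, 7, 14, 28, 71, 142, 284, 497, 994, 1988
Sum = 1 + 2 + 4 + 7 + 14 + 28 + 71 + 142 + 284 + 497 + 994 + 1988 = 4032

σ(1988) = 4032


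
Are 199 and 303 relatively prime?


Euclidean algorithm:
303 = 1 * 199 + 104
199 = 1 * 104 + 95
104 = 1 * 95 + 9
95 = 10 * 9 + 5
9 = 1 * 5 + 4
5 = 1 * 4 + 1
4 = 4 * 1 + 0
GCD(199, 303) = 1

Yes, coprime (GCD = 1)


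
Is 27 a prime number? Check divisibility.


27 / 3 = 9 (exact division)
27 is NOT prime.

No, 27 is not prime


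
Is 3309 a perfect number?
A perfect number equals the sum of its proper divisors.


Proper divisors of 3309: 1, 3, 1103
Sum = 1 + 3 + 1103 = 1107

No, 3309 is not perfect (1107 ≠ 3309)


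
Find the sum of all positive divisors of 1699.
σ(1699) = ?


Divisors of 1699: 1, 1699
Sum = 1 + 1699 = 1700

σ(1699) = 1700


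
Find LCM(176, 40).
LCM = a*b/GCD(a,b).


GCD(176, 40) = 8
LCM = 176*40/8 = 7040/8 = 880

LCM = 880


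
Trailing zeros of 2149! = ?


floor(2149/5) = 429
floor(2149/25) = 85
floor(2149/125) = 17
floor(2149/625) = 3
Total = 534

534 trailing zeros


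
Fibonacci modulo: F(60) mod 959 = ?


F(k) mod 959 for k=1..60:
1, 1, 2, 3, 5, 8, 13, 21, 34, 55, 89, 144, 233, 377, 610, 28, 638, 666, 345, 52, 397, 449, 846, 336, 223, 559, 782, 382, 205, 587, 792, 420, 253, 673, 926, 640, 607, 288, 895, 224, 160, 384, 544, 928, 513, 482, 36, 518, 554, 113, 667, 780, 488, 309, 797, 147, 944, 132, 117, 249
F(60) mod 959 = 249


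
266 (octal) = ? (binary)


266 (base 8) = 182 (decimal)
182 (decimal) = 10110110 (base 2)


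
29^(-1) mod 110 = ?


Use the extended Euclidean algorithm on (110, 29); each row r = 110*s + 29*t:
r=110, s=1, t=0
r=29, s=0, t=1
q=3: r=23, s=1, t=-3   [110*(1) + 29*(-3) = 23]
q=1: r=6, s=-1, t=4   [110*(-1) + 29*(4) = 6]
q=3: r=5, s=4, t=-15   [110*(4) + 29*(-15) = 5]
q=1: r=1, s=-5, t=19   [110*(-5) + 29*(19) = 1]
q=5: r=0, s=29, t=-110   [110*(29) + 29*(-110) = 0]
GCD = 1 with t = 19, so 29*(19) ≡ 1 (mod 110)
Inverse = 19 mod 110 = 19
Check: 29 * 19 = 551 ≡ 1 (mod 110)

29^(-1) ≡ 19 (mod 110)


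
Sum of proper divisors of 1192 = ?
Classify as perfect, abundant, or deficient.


Proper divisors: 1, 2, 4, 8, 149, 298, 596
Sum = 1 + 2 + 4 + 8 + 149 + 298 + 596 = 1058
1058 < 1192 → deficient

s(1192) = 1058 (deficient)


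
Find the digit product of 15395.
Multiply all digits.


1 × 5 × 3 × 9 × 5 = 675


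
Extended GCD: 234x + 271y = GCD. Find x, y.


Tabular extended Euclidean (each row: r = 234*s + 271*t):
r=234, s=1, t=0
r=271, s=0, t=1
q=0: r=234, s=1, t=0   [234*(1) + 271*(0) = 234]
q=1: r=37, s=-1, t=1   [234*(-1) + 271*(1) = 37]
q=6: r=12, s=7, t=-6   [234*(7) + 271*(-6) = 12]
q=3: r=1, s=-22, t=19   [234*(-22) + 271*(19) = 1]
q=12: r=0, s=271, t=-234   [234*(271) + 271*(-234) = 0]
GCD = 1; from the row with r=1: x=-22, y=19
Check: 234*(-22) + 271*(19) = -5148 + 5149 = 1

GCD = 1, x = -22, y = 19


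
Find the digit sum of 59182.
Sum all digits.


5 + 9 + 1 + 8 + 2 = 25


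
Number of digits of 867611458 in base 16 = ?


867611458 in base 16 = 33B6B342
Number of digits = 8

8 digits (base 16)


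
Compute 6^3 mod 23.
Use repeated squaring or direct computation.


6^1 mod 23 = 6
6^2 mod 23 = 13
6^3 mod 23 = 9


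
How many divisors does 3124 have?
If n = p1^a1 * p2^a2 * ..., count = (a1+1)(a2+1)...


3124 = 2^2 × 11^1 × 71^1
d(3124) = (2+1) × (1+1) × (1+1) = 12

12 divisors


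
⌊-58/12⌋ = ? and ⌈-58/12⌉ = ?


-58/12 = -4.8333
floor = -5
ceil = -4

floor = -5, ceil = -4


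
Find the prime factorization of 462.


462 / 2 = 231
231 / 3 = 77
77 / 7 = 11
11 / 11 = 1
462 = 2 × 3 × 7 × 11


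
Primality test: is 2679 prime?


2679 / 3 = 893 (exact division)
2679 is NOT prime.

No, 2679 is not prime


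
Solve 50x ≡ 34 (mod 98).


GCD(50, 98) = 2 divides 34
Divide: 25x ≡ 17 (mod 49)
x ≡ 34 (mod 49)


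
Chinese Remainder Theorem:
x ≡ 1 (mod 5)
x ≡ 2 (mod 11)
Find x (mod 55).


M = 5*11 = 55
M1 = M/5 = 11, M2 = M/11 = 5
M1^(-1) mod 5 = 1, M2^(-1) mod 11 = 9
x = 1*11*1 + 2*5*9 = 101
101 mod 55 = 46
Check: 46 mod 5 = 1 ✓, 46 mod 11 = 2 ✓

x ≡ 46 (mod 55)


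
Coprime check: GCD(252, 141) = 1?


Euclidean algorithm:
252 = 1 * 141 + 111
141 = 1 * 111 + 30
111 = 3 * 30 + 21
30 = 1 * 21 + 9
21 = 2 * 9 + 3
9 = 3 * 3 + 0
GCD(252, 141) = 3

No, not coprime (GCD = 3)


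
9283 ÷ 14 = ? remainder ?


9283 = 14 * 663 + 1
Check: 9282 + 1 = 9283

q = 663, r = 1


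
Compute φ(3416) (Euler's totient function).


3416 = 2^3 × 7 × 61
Prime factors: 2, 7, 61
φ(3416) = 3416 × (1-1/2) × (1-1/7) × (1-1/61)
= 3416 × 1/2 × 6/7 × 60/61 = 1440

φ(3416) = 1440


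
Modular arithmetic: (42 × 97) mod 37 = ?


42 × 97 = 4074
4074 mod 37 = 4


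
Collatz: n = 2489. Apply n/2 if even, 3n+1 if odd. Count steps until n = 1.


2489 → 7468 → 3734 → 1867 → 5602 → 2801 → 8404 → 4202 → 2101 → 6304 → 3152 → 1576 → 788 → 394 → 197 → 592 → 296 → 148 → 74 → 37 → 112 → 56 → 28 → 14 → 7 → 22 → 11 → 34 → 17 → 52 → 26 → 13 → 40 → 20 → 10 → 5 → 16 → 8 → 4 → 2 → 1
Total steps = 40

40 steps


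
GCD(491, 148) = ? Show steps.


491 = 3 * 148 + 47
148 = 3 * 47 + 7
47 = 6 * 7 + 5
7 = 1 * 5 + 2
5 = 2 * 2 + 1
2 = 2 * 1 + 0
GCD = 1


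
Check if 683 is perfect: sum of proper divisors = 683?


Proper divisors of 683: 1
Sum = 1 = 1

No, 683 is not perfect (1 ≠ 683)


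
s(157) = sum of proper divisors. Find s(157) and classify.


Proper divisors: 1
Sum = 1 = 1
1 < 157 → deficient

s(157) = 1 (deficient)


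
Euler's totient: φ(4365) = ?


4365 = 3^2 × 5 × 97
Prime factors: 3, 5, 97
φ(4365) = 4365 × (1-1/3) × (1-1/5) × (1-1/97)
= 4365 × 2/3 × 4/5 × 96/97 = 2304

φ(4365) = 2304


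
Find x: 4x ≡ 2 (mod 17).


GCD(4, 17) = 1, unique solution
a^(-1) mod 17 = 13
x = 13 * 2 mod 17 = 9

x ≡ 9 (mod 17)


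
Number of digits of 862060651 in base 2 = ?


862060651 in base 2 = 110011011000100000000001101011
Number of digits = 30

30 digits (base 2)


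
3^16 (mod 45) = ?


3^1 mod 45 = 3
3^2 mod 45 = 9
3^3 mod 45 = 27
3^4 mod 45 = 36
3^5 mod 45 = 18
3^6 mod 45 = 9
3^7 mod 45 = 27
3^8 mod 45 = 36
3^9 mod 45 = 18
3^10 mod 45 = 9
3^11 mod 45 = 27
3^12 mod 45 = 36
3^13 mod 45 = 18
3^14 mod 45 = 9
3^15 mod 45 = 27
3^16 mod 45 = 36


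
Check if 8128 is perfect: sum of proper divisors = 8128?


Proper divisors of 8128: 1, 2, 4, 8, 16, 32, 64, 127, 254, 508, 1016, 2032, 4064
Sum = 1 + 2 + 4 + 8 + 16 + 32 + 64 + 127 + 254 + 508 + 1016 + 2032 + 4064 = 8128

Yes, 8128 is perfect (8128 = 8128)


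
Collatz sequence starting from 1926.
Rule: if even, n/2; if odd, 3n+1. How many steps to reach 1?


1926 → 963 → 2890 → 1445 → 4336 → 2168 → 1084 → 542 → 271 → 814 → 407 → 1222 → 611 → 1834 → 917 → 2752 → 1376 → 688 → 344 → 172 → 86 → 43 → 130 → 65 → 196 → 98 → 49 → 148 → 74 → 37 → 112 → 56 → 28 → 14 → 7 → 22 → 11 → 34 → 17 → 52 → 26 → 13 → 40 → 20 → 10 → 5 → 16 → 8 → 4 → 2 → 1
Total steps = 50

50 steps


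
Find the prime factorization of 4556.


4556 / 2 = 2278
2278 / 2 = 1139
1139 / 17 = 67
67 / 67 = 1
4556 = 2^2 × 17 × 67


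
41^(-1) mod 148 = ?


Use the extended Euclidean algorithm on (148, 41); each row r = 148*s + 41*t:
r=148, s=1, t=0
r=41, s=0, t=1
q=3: r=25, s=1, t=-3   [148*(1) + 41*(-3) = 25]
q=1: r=16, s=-1, t=4   [148*(-1) + 41*(4) = 16]
q=1: r=9, s=2, t=-7   [148*(2) + 41*(-7) = 9]
q=1: r=7, s=-3, t=11   [148*(-3) + 41*(11) = 7]
q=1: r=2, s=5, t=-18   [148*(5) + 41*(-18) = 2]
q=3: r=1, s=-18, t=65   [148*(-18) + 41*(65) = 1]
q=2: r=0, s=41, t=-148   [148*(41) + 41*(-148) = 0]
GCD = 1 with t = 65, so 41*(65) ≡ 1 (mod 148)
Inverse = 65 mod 148 = 65
Check: 41 * 65 = 2665 ≡ 1 (mod 148)

41^(-1) ≡ 65 (mod 148)


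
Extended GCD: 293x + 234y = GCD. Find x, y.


Tabular extended Euclidean (each row: r = 293*s + 234*t):
r=293, s=1, t=0
r=234, s=0, t=1
q=1: r=59, s=1, t=-1   [293*(1) + 234*(-1) = 59]
q=3: r=57, s=-3, t=4   [293*(-3) + 234*(4) = 57]
q=1: r=2, s=4, t=-5   [293*(4) + 234*(-5) = 2]
q=28: r=1, s=-115, t=144   [293*(-115) + 234*(144) = 1]
q=2: r=0, s=234, t=-293   [293*(234) + 234*(-293) = 0]
GCD = 1; from the row with r=1: x=-115, y=144
Check: 293*(-115) + 234*(144) = -33695 + 33696 = 1

GCD = 1, x = -115, y = 144


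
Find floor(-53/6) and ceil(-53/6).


-53/6 = -8.8333
floor = -9
ceil = -8

floor = -9, ceil = -8


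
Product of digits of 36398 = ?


3 × 6 × 3 × 9 × 8 = 3888


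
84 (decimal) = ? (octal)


84 (base 10) = 84 (decimal)
84 (decimal) = 124 (base 8)


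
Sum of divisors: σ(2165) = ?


Divisors of 2165: 1, 5, 433, 2165
Sum = 1 + 5 + 433 + 2165 = 2604

σ(2165) = 2604


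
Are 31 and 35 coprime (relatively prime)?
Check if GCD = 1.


Euclidean algorithm:
35 = 1 * 31 + 4
31 = 7 * 4 + 3
4 = 1 * 3 + 1
3 = 3 * 1 + 0
GCD(31, 35) = 1

Yes, coprime (GCD = 1)


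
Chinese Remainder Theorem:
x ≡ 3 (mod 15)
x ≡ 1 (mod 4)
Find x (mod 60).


M = 15*4 = 60
M1 = M/15 = 4, M2 = M/4 = 15
M1^(-1) mod 15 = 4, M2^(-1) mod 4 = 3
x = 3*4*4 + 1*15*3 = 93
93 mod 60 = 33
Check: 33 mod 15 = 3 ✓, 33 mod 4 = 1 ✓

x ≡ 33 (mod 60)


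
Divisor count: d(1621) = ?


1621 = 1621^1
d(1621) = (1+1) = 2

2 divisors


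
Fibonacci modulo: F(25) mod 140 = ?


F(k) mod 140 for k=1..25:
1, 1, 2, 3, 5, 8, 13, 21, 34, 55, 89, 4, 93, 97, 50, 7, 57, 64, 121, 45, 26, 71, 97, 28, 125
F(25) mod 140 = 125


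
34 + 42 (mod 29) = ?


34 + 42 = 76
76 mod 29 = 18


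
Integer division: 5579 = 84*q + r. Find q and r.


5579 = 84 * 66 + 35
Check: 5544 + 35 = 5579

q = 66, r = 35


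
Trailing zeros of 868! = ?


floor(868/5) = 173
floor(868/25) = 34
floor(868/125) = 6
floor(868/625) = 1
Total = 214

214 trailing zeros


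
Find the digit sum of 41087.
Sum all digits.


4 + 1 + 0 + 8 + 7 = 20


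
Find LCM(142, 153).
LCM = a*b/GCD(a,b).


GCD(142, 153) = 1
LCM = 142*153/1 = 21726/1 = 21726

LCM = 21726


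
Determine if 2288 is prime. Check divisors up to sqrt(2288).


2288 / 2 = 1144 (exact division)
2288 is NOT prime.

No, 2288 is not prime


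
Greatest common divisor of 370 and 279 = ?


370 = 1 * 279 + 91
279 = 3 * 91 + 6
91 = 15 * 6 + 1
6 = 6 * 1 + 0
GCD = 1


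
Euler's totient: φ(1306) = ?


1306 = 2 × 653
Prime factors: 2, 653
φ(1306) = 1306 × (1-1/2) × (1-1/653)
= 1306 × 1/2 × 652/653 = 652

φ(1306) = 652


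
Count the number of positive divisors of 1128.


1128 = 2^3 × 3^1 × 47^1
d(1128) = (3+1) × (1+1) × (1+1) = 16

16 divisors


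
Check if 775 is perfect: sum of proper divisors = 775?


Proper divisors of 775: 1, 5, 25, 31, 155
Sum = 1 + 5 + 25 + 31 + 155 = 217

No, 775 is not perfect (217 ≠ 775)


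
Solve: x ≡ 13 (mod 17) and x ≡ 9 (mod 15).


M = 17*15 = 255
M1 = M/17 = 15, M2 = M/15 = 17
M1^(-1) mod 17 = 8, M2^(-1) mod 15 = 8
x = 13*15*8 + 9*17*8 = 2784
2784 mod 255 = 234
Check: 234 mod 17 = 13 ✓, 234 mod 15 = 9 ✓

x ≡ 234 (mod 255)


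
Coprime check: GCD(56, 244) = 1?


Euclidean algorithm:
244 = 4 * 56 + 20
56 = 2 * 20 + 16
20 = 1 * 16 + 4
16 = 4 * 4 + 0
GCD(56, 244) = 4

No, not coprime (GCD = 4)


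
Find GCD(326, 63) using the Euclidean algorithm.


326 = 5 * 63 + 11
63 = 5 * 11 + 8
11 = 1 * 8 + 3
8 = 2 * 3 + 2
3 = 1 * 2 + 1
2 = 2 * 1 + 0
GCD = 1


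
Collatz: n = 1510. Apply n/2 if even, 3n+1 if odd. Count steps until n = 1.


1510 → 755 → 2266 → 1133 → 3400 → 1700 → 850 → 425 → 1276 → 638 → 319 → 958 → 479 → 1438 → 719 → 2158 → 1079 → 3238 → 1619 → 4858 → 2429 → 7288 → 3644 → 1822 → 911 → 2734 → 1367 → 4102 → 2051 → 6154 → 3077 → 9232 → 4616 → 2308 → 1154 → 577 → 1732 → 866 → 433 → 1300 → 650 → 325 → 976 → 488 → 244 → 122 → 61 → 184 → 92 → 46 → 23 → 70 → 35 → 106 → 53 → 160 → 80 → 40 → 20 → 10 → 5 → 16 → 8 → 4 → 2 → 1
Total steps = 65

65 steps
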